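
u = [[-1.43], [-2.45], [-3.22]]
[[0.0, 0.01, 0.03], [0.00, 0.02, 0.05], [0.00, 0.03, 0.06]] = u@[[0.00, -0.01, -0.02]]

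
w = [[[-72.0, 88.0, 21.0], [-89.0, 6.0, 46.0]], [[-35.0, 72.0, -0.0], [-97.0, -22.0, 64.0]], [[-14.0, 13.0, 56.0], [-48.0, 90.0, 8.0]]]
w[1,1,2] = 64.0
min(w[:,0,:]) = -72.0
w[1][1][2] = 64.0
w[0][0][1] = 88.0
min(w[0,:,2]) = 21.0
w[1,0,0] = -35.0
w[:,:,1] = [[88.0, 6.0], [72.0, -22.0], [13.0, 90.0]]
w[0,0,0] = -72.0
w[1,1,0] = -97.0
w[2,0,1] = 13.0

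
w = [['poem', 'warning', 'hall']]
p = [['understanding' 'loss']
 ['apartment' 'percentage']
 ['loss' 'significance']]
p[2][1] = 'significance'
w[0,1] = 'warning'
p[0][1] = 'loss'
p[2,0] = 'loss'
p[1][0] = 'apartment'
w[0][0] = 'poem'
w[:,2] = ['hall']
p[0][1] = 'loss'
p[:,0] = ['understanding', 'apartment', 'loss']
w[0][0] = 'poem'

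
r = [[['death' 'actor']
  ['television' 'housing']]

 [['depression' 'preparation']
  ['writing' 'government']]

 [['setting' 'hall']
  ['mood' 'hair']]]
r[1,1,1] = 'government'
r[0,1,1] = 'housing'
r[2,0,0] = 'setting'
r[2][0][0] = 'setting'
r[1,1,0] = 'writing'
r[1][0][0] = 'depression'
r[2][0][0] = 'setting'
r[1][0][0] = 'depression'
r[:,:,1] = [['actor', 'housing'], ['preparation', 'government'], ['hall', 'hair']]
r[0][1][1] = 'housing'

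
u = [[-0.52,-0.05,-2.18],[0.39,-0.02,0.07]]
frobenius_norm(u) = 2.28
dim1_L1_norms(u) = [2.75, 0.48]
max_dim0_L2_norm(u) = 2.18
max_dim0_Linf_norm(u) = 2.18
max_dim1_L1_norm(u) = 2.75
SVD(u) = [[-1.0, 0.07],[0.07, 1.0]] @ diag([2.247435476850149, 0.3629514807730412]) @ [[0.24, 0.02, 0.97], [0.97, -0.06, -0.24]]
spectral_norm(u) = 2.25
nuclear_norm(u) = 2.61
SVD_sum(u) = [[-0.55, -0.05, -2.17],[0.04, 0.0, 0.16]] + [[0.03,-0.00,-0.01], [0.35,-0.02,-0.09]]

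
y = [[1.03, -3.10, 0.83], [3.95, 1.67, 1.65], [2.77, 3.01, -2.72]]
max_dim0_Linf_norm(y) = 3.95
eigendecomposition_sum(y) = [[(0.55+1.77j),(-1.29+0.47j),(-0.02+0.5j)], [1.99-1.20j,(0.96+1.43j),(0.62-0.13j)], [(1.24-0.57j),(0.47+0.9j),(0.37-0.04j)]] + [[(0.55-1.77j), (-1.29-0.47j), (-0.02-0.5j)], [1.99+1.20j, (0.96-1.43j), (0.62+0.13j)], [1.24+0.57j, 0.47-0.90j, 0.37+0.04j]] + [[-0.07+0.00j, (-0.52-0j), (0.87+0j)],[-0.03+0.00j, (-0.25-0j), 0.42+0.00j],[0.29-0.00j, (2.07+0j), (-3.46-0j)]]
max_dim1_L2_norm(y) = 4.91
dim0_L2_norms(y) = [4.93, 4.63, 3.29]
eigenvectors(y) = [[(-0.14+0.55j), -0.14-0.55j, -0.24+0.00j], [(0.71+0j), (0.71-0j), -0.12+0.00j], [(0.41+0.05j), 0.41-0.05j, 0.96+0.00j]]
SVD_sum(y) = [[-1.10, -1.09, 0.35],[2.44, 2.41, -0.78],[3.19, 3.14, -1.02]] + [[1.61, -1.1, 1.62], [1.80, -1.23, 1.81], [-0.82, 0.56, -0.83]] + [[0.53, -0.91, -1.14], [-0.29, 0.49, 0.62], [0.40, -0.69, -0.87]]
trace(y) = -0.02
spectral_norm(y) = 6.00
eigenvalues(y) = [(1.88+3.17j), (1.88-3.17j), (-3.78+0j)]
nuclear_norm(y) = 12.14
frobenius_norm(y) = 7.52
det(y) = -51.24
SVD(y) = [[0.27, 0.63, 0.73], [-0.59, 0.71, -0.4], [-0.77, -0.32, 0.56]] @ diag([5.997136699627441, 4.013374230608776, 2.1289149093064133]) @ [[-0.69, -0.68, 0.22], [0.63, -0.44, 0.64], [0.34, -0.58, -0.74]]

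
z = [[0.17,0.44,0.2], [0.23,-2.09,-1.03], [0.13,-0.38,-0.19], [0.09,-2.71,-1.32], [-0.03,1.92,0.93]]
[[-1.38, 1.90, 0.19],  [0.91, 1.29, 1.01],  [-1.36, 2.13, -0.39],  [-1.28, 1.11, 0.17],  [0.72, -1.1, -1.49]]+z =[[-1.21, 2.34, 0.39], [1.14, -0.8, -0.02], [-1.23, 1.75, -0.58], [-1.19, -1.6, -1.15], [0.69, 0.82, -0.56]]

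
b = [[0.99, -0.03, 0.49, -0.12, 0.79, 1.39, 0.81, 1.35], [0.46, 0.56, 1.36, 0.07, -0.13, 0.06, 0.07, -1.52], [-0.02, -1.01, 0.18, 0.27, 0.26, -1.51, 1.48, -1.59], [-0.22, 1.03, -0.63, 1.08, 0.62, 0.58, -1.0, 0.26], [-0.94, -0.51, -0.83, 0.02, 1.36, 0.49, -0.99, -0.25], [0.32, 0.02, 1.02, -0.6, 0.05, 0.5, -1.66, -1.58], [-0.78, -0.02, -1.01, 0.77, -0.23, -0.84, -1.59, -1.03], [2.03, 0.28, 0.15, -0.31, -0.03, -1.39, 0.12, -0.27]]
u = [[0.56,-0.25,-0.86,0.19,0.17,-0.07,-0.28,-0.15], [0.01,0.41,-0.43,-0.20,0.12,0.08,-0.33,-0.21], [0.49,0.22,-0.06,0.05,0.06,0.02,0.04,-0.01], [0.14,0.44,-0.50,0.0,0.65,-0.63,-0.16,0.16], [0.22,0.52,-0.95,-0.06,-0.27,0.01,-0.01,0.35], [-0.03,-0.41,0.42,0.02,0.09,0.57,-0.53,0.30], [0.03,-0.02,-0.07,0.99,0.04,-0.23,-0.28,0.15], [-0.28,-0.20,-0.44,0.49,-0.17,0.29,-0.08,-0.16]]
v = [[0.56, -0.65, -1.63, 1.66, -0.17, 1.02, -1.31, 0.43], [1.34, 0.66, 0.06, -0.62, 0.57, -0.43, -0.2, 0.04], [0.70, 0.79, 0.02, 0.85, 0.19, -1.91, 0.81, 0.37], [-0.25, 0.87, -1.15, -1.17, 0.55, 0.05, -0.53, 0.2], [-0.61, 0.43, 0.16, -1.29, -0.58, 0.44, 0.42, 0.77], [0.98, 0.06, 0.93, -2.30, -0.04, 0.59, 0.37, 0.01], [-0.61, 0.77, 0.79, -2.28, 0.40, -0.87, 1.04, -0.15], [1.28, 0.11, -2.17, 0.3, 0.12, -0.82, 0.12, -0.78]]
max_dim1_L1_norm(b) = 6.32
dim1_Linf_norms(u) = [0.86, 0.43, 0.49, 0.65, 0.95, 0.57, 0.99, 0.49]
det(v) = 0.17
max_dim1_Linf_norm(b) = 2.03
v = b @ u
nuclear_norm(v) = 15.80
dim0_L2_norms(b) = [2.64, 1.65, 2.3, 1.52, 1.73, 2.77, 3.18, 3.23]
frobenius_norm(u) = 2.79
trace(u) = 0.77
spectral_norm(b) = 3.84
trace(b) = 2.81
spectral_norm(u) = 1.81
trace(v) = 0.34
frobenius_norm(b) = 6.97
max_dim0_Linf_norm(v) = 2.3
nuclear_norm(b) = 16.51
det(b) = -0.39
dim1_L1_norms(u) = [2.53, 1.79, 0.95, 2.68, 2.39, 2.37, 1.81, 2.11]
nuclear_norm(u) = 6.91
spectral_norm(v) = 4.92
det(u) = -0.07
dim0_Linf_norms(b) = [2.03, 1.03, 1.36, 1.08, 1.36, 1.51, 1.66, 1.59]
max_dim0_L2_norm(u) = 1.57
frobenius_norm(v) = 7.10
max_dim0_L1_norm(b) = 7.85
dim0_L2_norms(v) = [2.45, 1.74, 3.19, 4.18, 1.1, 2.62, 2.03, 1.26]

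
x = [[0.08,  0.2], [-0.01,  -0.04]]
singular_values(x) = [0.22, 0.01]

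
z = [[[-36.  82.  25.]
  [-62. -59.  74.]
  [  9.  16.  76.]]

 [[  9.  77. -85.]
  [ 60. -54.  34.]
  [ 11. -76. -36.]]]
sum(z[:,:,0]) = -9.0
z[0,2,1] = 16.0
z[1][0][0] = 9.0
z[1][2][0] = 11.0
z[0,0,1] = 82.0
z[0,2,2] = 76.0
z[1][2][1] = -76.0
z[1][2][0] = 11.0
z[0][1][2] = 74.0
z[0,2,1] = 16.0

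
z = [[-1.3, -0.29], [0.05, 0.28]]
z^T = [[-1.30, 0.05], [-0.29, 0.28]]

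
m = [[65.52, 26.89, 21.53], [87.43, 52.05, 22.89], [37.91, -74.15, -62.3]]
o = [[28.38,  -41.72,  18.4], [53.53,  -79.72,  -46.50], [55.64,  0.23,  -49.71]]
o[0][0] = 28.38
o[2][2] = -49.71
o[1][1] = -79.72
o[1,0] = 53.53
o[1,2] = -46.5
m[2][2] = -62.3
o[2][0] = 55.64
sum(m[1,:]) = 162.37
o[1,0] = 53.53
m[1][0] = 87.43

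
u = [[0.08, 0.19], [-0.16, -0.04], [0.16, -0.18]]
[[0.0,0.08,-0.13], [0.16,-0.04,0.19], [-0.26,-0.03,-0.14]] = u @ [[-1.11,0.17,-1.13], [0.48,0.34,-0.23]]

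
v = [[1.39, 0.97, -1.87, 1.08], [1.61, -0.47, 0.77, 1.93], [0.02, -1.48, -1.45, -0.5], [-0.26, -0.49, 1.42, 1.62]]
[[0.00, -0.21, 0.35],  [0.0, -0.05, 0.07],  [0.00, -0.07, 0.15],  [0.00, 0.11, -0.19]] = v @ [[-0.0, -0.06, 0.10], [-0.00, -0.01, 0.01], [0.0, 0.06, -0.11], [-0.00, -0.0, 0.00]]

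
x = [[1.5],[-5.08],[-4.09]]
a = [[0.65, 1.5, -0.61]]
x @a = [[0.98, 2.25, -0.92], [-3.3, -7.62, 3.10], [-2.66, -6.14, 2.49]]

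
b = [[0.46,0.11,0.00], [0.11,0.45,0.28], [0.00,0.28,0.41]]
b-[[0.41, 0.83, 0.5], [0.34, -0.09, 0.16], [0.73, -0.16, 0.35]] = [[0.05, -0.72, -0.5], [-0.23, 0.54, 0.12], [-0.73, 0.44, 0.06]]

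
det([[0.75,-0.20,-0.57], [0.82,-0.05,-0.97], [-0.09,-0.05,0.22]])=-0.000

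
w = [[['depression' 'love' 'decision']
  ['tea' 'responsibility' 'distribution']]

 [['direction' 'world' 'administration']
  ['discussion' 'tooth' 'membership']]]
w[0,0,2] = 'decision'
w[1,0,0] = 'direction'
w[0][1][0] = 'tea'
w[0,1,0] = 'tea'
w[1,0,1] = 'world'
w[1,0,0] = 'direction'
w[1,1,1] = 'tooth'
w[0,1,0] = 'tea'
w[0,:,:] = [['depression', 'love', 'decision'], ['tea', 'responsibility', 'distribution']]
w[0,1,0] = 'tea'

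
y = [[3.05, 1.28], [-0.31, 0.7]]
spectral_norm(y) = 3.31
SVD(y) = [[-1.00, 0.0], [0.0, 1.00]] @ diag([3.307738899003672, 0.7654171255060688]) @ [[-0.92, -0.39],[-0.39, 0.92]]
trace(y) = 3.75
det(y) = 2.53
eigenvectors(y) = [[0.99, -0.51], [-0.14, 0.86]]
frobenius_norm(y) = 3.40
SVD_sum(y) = [[3.05, 1.28], [-0.01, -0.01]] + [[-0.0, 0.00], [-0.30, 0.71]]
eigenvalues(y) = [2.87, 0.88]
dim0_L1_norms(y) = [3.36, 1.98]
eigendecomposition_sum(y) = [[3.13, 1.85], [-0.45, -0.26]] + [[-0.08, -0.57], [0.14, 0.96]]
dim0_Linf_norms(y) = [3.05, 1.28]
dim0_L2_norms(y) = [3.07, 1.46]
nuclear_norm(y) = 4.07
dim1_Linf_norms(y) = [3.05, 0.7]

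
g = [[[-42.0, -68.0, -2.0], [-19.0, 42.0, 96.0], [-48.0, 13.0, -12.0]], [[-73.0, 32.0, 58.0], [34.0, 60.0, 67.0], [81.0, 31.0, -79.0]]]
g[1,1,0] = 34.0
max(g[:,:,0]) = 81.0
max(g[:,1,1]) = 60.0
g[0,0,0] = -42.0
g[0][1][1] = 42.0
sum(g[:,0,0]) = -115.0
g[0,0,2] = -2.0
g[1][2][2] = -79.0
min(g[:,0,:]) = -73.0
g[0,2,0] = -48.0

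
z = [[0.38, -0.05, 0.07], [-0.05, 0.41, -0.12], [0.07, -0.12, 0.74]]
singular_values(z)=[0.8, 0.39, 0.34]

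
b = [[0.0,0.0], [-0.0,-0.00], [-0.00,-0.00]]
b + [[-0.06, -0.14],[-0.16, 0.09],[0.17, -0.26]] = [[-0.06, -0.14], [-0.16, 0.09], [0.17, -0.26]]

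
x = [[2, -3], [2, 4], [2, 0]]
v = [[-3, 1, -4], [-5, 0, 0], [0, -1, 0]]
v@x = [[-12, 13], [-10, 15], [-2, -4]]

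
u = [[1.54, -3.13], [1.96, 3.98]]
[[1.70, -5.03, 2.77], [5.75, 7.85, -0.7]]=u @ [[2.02,0.37,0.72], [0.45,1.79,-0.53]]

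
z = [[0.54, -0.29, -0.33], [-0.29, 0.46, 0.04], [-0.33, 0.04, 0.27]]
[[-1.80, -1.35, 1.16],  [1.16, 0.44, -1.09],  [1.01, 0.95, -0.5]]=z@[[-3.07,  -4.41,  0.92], [0.59,  -1.68,  -1.75], [-0.1,  -1.64,  -0.46]]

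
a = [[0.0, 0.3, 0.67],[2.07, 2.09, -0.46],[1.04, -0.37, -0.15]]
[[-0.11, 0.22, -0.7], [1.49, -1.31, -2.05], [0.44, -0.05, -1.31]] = a @ [[0.46, -0.12, -1.37], [0.20, -0.4, 0.13], [-0.26, 0.5, -1.11]]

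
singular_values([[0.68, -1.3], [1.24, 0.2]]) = [1.59, 1.1]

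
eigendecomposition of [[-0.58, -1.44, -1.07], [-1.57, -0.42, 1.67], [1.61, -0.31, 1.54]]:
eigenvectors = [[-0.60+0.00j,0.06-0.49j,0.06+0.49j], [-0.77+0.00j,(-0.15+0.58j),-0.15-0.58j], [0.20+0.00j,(-0.63+0j),(-0.63-0j)]]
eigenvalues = [(-2.07+0j), (1.31+1.55j), (1.31-1.55j)]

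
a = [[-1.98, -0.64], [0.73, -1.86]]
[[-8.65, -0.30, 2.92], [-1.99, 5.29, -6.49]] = a @ [[3.57, 0.95, -2.31], [2.47, -2.47, 2.58]]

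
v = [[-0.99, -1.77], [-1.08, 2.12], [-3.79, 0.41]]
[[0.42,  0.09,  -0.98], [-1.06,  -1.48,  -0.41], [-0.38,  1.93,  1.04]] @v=[[3.2,-0.95], [4.2,-1.43], [-5.65,5.19]]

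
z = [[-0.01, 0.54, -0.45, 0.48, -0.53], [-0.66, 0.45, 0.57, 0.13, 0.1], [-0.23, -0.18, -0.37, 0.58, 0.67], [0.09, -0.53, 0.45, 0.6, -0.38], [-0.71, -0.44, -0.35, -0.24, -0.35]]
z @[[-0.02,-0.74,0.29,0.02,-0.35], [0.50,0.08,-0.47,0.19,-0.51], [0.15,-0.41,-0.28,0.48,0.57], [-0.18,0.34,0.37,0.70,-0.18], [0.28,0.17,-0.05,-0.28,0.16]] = [[-0.03, 0.31, 0.07, 0.37, -0.70], [0.33, 0.35, -0.52, 0.41, 0.32], [-0.06, 0.62, 0.3, 0.0, -0.04], [-0.41, -0.15, 0.39, 0.64, 0.33], [-0.31, 0.49, 0.03, -0.34, 0.26]]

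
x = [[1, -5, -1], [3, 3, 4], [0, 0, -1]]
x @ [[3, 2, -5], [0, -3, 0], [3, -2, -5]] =[[0, 19, 0], [21, -11, -35], [-3, 2, 5]]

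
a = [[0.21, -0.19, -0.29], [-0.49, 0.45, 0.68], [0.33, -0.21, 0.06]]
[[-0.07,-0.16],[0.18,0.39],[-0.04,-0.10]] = a @ [[0.3,0.68],[0.69,1.54],[0.02,0.05]]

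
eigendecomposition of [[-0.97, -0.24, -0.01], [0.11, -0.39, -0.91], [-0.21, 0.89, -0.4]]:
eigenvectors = [[(0.98+0j), (-0.08+0.13j), -0.08-0.13j], [(0.1+0j), (0.7+0j), (0.7-0j)], [(0.19+0j), (-0.02-0.7j), (-0.02+0.7j)]]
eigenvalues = [(-1+0j), (-0.38+0.92j), (-0.38-0.92j)]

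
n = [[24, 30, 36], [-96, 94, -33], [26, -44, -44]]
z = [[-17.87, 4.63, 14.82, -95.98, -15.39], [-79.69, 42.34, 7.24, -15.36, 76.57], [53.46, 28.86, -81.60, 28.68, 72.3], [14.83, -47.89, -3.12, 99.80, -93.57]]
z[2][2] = -81.6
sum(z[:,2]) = -62.65999999999999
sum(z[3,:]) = -29.949999999999996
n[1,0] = -96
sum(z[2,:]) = 101.69999999999999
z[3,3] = 99.8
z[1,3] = -15.36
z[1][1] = 42.34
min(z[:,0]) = -79.69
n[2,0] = 26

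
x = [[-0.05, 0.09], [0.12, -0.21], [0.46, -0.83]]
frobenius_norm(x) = 0.98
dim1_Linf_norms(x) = [0.09, 0.21, 0.83]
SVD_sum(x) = [[-0.05, 0.09], [0.12, -0.21], [0.46, -0.83]] + [[-0.0, -0.00], [0.0, 0.00], [-0.0, -0.00]]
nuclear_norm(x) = 0.99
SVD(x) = [[-0.10, 0.01], [0.25, -0.97], [0.96, 0.25]] @ diag([0.9846779242958689, 0.003063560735310292]) @ [[0.49, -0.87], [-0.87, -0.49]]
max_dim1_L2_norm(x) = 0.95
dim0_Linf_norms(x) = [0.46, 0.83]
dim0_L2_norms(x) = [0.48, 0.86]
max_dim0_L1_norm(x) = 1.13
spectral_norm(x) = 0.98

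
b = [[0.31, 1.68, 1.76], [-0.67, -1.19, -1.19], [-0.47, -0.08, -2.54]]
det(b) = -1.90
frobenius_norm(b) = 4.00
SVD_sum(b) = [[0.50, 1.04, 2.04],[-0.36, -0.75, -1.49],[-0.5, -1.04, -2.05]] + [[0.02, 0.62, -0.32], [-0.02, -0.47, 0.24], [0.04, 0.96, -0.5]] + [[-0.21, 0.03, 0.04],  [-0.29, 0.04, 0.05],  [-0.0, 0.0, 0.0]]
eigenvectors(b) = [[(-0.88+0j),  (-0.88-0j),  (-0.7+0j)], [(0.32-0.3j),  (0.32+0.3j),  0.33+0.00j], [(0.19-0.06j),  (0.19+0.06j),  (0.63+0j)]]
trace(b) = -3.42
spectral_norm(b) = 3.73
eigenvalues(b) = [(-0.68+0.68j), (-0.68-0.68j), (-2.06+0j)]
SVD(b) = [[-0.63, 0.5, 0.60], [0.46, -0.38, 0.80], [0.63, 0.78, 0.01]] @ diag([3.7298018943826685, 1.389224265310793, 0.3670609885715792]) @ [[-0.21,-0.44,-0.87],[0.03,0.89,-0.46],[-0.98,0.13,0.17]]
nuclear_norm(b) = 5.49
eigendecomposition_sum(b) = [[-0.07+0.76j,1.13+0.94j,(-0.66+0.36j)],[(-0.23-0.3j),(-0.73+0.04j),0.12-0.35j],[(-0.03-0.17j),-0.30-0.13j,(0.12-0.12j)]] + [[-0.07-0.76j, (1.13-0.94j), -0.66-0.36j], [-0.23+0.30j, (-0.73-0.04j), 0.12+0.35j], [-0.03+0.17j, (-0.3+0.13j), 0.12+0.12j]] + [[0.45-0.00j, -0.58+0.00j, (3.07-0j)], [-0.21+0.00j, 0.27-0.00j, -1.43+0.00j], [-0.40+0.00j, 0.52-0.00j, (-2.78+0j)]]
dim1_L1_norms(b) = [3.75, 3.05, 3.09]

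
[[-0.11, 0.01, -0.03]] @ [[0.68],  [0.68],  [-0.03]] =[[-0.07]]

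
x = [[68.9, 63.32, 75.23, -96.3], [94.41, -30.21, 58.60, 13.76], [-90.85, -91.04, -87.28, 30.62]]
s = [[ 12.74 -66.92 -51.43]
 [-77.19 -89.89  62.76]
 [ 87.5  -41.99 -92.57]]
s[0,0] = 12.74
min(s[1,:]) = -89.89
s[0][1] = -66.92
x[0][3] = -96.3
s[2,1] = -41.99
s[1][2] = 62.76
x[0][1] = 63.32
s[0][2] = -51.43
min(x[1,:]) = -30.21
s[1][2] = 62.76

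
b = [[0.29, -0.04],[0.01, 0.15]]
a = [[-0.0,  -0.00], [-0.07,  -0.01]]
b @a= [[0.00, 0.0], [-0.01, -0.0]]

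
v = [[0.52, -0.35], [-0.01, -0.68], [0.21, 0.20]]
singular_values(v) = [0.82, 0.52]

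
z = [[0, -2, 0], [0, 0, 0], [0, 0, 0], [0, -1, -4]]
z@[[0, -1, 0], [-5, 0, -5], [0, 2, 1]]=[[10, 0, 10], [0, 0, 0], [0, 0, 0], [5, -8, 1]]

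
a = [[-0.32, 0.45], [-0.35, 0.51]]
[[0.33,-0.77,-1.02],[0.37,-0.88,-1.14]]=a @ [[-0.45, -0.44, 1.75], [0.41, -2.03, -1.03]]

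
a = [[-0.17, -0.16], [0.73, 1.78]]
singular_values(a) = [1.94, 0.1]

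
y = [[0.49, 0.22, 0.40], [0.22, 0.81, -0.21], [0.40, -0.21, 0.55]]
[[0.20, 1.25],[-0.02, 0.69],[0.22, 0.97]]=y @ [[0.15, 1.12],[0.01, 0.88],[0.3, 1.28]]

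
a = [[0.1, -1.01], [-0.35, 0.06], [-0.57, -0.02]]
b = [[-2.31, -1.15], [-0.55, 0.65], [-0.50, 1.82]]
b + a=[[-2.21,-2.16], [-0.90,0.71], [-1.07,1.8]]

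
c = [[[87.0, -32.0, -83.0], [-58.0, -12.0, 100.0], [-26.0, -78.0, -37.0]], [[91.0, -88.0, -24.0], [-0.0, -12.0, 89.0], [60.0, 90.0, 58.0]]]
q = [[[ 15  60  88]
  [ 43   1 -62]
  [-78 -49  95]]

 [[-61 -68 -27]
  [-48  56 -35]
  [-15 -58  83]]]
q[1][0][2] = -27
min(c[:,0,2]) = -83.0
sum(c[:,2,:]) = 67.0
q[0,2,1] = -49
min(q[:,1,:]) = -62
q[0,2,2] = 95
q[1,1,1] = 56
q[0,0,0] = 15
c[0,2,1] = -78.0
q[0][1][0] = 43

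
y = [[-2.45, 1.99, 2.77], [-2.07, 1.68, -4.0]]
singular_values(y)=[4.92, 4.07]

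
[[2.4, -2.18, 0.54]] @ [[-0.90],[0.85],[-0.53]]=[[-4.30]]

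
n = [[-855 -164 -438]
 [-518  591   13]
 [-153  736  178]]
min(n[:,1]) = -164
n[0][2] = -438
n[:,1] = [-164, 591, 736]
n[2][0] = -153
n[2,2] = 178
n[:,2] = [-438, 13, 178]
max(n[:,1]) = 736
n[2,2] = 178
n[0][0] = -855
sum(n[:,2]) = -247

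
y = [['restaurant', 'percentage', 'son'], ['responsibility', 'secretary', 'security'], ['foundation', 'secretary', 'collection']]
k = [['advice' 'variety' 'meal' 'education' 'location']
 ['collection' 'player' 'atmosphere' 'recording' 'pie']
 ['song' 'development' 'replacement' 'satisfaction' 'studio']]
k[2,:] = ['song', 'development', 'replacement', 'satisfaction', 'studio']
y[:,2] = ['son', 'security', 'collection']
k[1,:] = ['collection', 'player', 'atmosphere', 'recording', 'pie']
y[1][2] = 'security'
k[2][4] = 'studio'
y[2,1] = 'secretary'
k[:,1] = ['variety', 'player', 'development']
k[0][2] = 'meal'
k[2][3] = 'satisfaction'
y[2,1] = 'secretary'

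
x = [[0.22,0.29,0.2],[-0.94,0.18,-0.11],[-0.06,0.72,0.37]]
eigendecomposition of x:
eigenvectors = [[(0.32-0.16j), (0.32+0.16j), (-0.19+0j)], [(0.04+0.61j), (0.04-0.61j), (-0.46+0j)], [0.71+0.00j, 0.71-0.00j, (0.87+0j)]]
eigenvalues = [(0.38+0.63j), (0.38-0.63j), 0j]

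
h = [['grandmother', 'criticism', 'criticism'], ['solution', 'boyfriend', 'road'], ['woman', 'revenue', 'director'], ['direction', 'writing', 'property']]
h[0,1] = 'criticism'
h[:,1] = ['criticism', 'boyfriend', 'revenue', 'writing']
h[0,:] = ['grandmother', 'criticism', 'criticism']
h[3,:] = ['direction', 'writing', 'property']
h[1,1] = 'boyfriend'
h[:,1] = ['criticism', 'boyfriend', 'revenue', 'writing']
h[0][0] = 'grandmother'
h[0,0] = 'grandmother'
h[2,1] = 'revenue'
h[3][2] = 'property'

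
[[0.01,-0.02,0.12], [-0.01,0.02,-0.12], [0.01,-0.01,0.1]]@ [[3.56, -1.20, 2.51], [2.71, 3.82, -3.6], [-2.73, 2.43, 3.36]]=[[-0.35, 0.20, 0.50], [0.35, -0.20, -0.5], [-0.26, 0.19, 0.4]]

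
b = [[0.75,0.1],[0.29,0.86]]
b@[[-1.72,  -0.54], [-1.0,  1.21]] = [[-1.39, -0.28], [-1.36, 0.88]]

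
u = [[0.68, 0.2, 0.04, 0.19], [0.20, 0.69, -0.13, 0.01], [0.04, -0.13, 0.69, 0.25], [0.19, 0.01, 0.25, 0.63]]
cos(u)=[[0.75,-0.12,-0.03,-0.12],[-0.12,0.75,0.08,-0.01],[-0.03,0.08,0.74,-0.15],[-0.12,-0.01,-0.15,0.77]]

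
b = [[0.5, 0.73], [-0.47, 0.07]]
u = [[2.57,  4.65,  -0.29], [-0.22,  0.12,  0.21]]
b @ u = [[1.12,2.41,0.01],[-1.22,-2.18,0.15]]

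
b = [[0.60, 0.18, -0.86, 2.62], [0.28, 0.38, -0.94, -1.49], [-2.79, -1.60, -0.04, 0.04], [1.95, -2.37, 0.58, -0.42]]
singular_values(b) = [3.47, 3.19, 2.82, 1.17]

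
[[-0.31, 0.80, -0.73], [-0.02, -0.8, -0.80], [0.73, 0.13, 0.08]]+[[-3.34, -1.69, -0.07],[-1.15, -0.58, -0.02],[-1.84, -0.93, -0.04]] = [[-3.65, -0.89, -0.8], [-1.17, -1.38, -0.82], [-1.11, -0.80, 0.04]]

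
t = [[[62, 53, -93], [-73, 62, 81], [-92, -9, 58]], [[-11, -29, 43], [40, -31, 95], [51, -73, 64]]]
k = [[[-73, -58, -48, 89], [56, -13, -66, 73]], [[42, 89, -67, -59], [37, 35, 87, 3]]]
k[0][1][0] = 56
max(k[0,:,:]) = 89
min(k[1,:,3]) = -59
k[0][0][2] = -48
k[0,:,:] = [[-73, -58, -48, 89], [56, -13, -66, 73]]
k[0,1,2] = -66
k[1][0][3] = -59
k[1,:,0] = [42, 37]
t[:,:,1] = [[53, 62, -9], [-29, -31, -73]]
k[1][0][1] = 89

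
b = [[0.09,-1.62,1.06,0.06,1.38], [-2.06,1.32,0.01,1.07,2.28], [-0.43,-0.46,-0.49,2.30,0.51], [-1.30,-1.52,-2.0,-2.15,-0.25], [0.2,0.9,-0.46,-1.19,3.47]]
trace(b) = 2.24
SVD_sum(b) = [[-0.19, 0.23, 0.01, 0.09, 0.73], [-0.72, 0.91, 0.04, 0.34, 2.84], [-0.16, 0.2, 0.01, 0.07, 0.63], [0.15, -0.19, -0.01, -0.07, -0.59], [-0.77, 0.96, 0.05, 0.36, 3.01]] + [[-0.02, -0.04, -0.06, -0.12, 0.02], [0.08, 0.16, 0.26, 0.54, -0.1], [0.19, 0.39, 0.62, 1.28, -0.24], [-0.39, -0.81, -1.3, -2.69, 0.5], [-0.18, -0.38, -0.62, -1.28, 0.24]] + [[0.36, 0.09, 0.24, -0.18, 0.08],[-0.96, -0.25, -0.64, 0.48, -0.21],[-1.06, -0.27, -0.71, 0.53, -0.23],[-1.10, -0.29, -0.74, 0.56, -0.24],[0.82, 0.21, 0.55, -0.41, 0.18]] + [[0.22,-1.92,0.53,0.41,0.61], [-0.05,0.48,-0.13,-0.1,-0.15], [0.08,-0.75,0.21,0.16,0.24], [0.03,-0.24,0.06,0.05,0.08], [-0.01,0.12,-0.03,-0.03,-0.04]] + [[-0.28, 0.01, 0.34, -0.14, -0.06],[-0.40, 0.02, 0.48, -0.19, -0.09],[0.52, -0.02, -0.62, 0.25, 0.12],[0.02, -0.00, -0.02, 0.01, 0.00],[0.34, -0.01, -0.41, 0.17, 0.08]]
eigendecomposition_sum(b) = [[(-0.08+0.14j), -0.04+0.13j, (0.1+0.2j), 0.25+0.04j, (0.09-0.07j)], [(-0.28+0.34j), -0.18+0.32j, 0.18+0.59j, (0.64+0.24j), (0.26-0.15j)], [-0.69+0.45j, (-0.49+0.47j), -0.01+1.14j, 1.01+0.77j, 0.55-0.13j], [(-0.34-0.82j), -0.39-0.61j, (-1.21-0.24j), (-1.02+0.92j), 0.02+0.61j], [(0.03-0.22j), (-0.01-0.18j), (-0.23-0.19j), -0.33+0.07j, (-0.07+0.13j)]] + [[(-0.08-0.14j), (-0.04-0.13j), (0.1-0.2j), (0.25-0.04j), (0.09+0.07j)], [-0.28-0.34j, (-0.18-0.32j), (0.18-0.59j), 0.64-0.24j, 0.26+0.15j], [-0.69-0.45j, (-0.49-0.47j), -0.01-1.14j, 1.01-0.77j, 0.55+0.13j], [-0.34+0.82j, -0.39+0.61j, -1.21+0.24j, -1.02-0.92j, 0.02-0.61j], [(0.03+0.22j), -0.01+0.18j, (-0.23+0.19j), (-0.33-0.07j), -0.07-0.13j]] + [[(-0.76-0j), -0.58-0.00j, (0.45+0j), -0.23+0.00j, (0.4+0j)], [-0.30-0.00j, -0.22-0.00j, (0.17+0j), (-0.09+0j), 0.16+0.00j], [0.87+0.00j, 0.65+0.00j, (-0.51-0j), (0.26-0j), -0.46-0.00j], [-0.66-0.00j, -0.50-0.00j, 0.39+0.00j, -0.20+0.00j, (0.35+0j)], [(0.01+0j), 0j, (-0-0j), 0.00-0.00j, -0.00-0.00j]] + [[(1.04-0j), (-1.05-0j), (0.42+0j), (-0.18+0j), (0.6+0j)], [-0.94+0.00j, (0.94+0j), -0.38-0.00j, 0.16-0.00j, (-0.55-0j)], [0.06-0.00j, -0.06-0.00j, 0.02+0.00j, (-0.01+0j), 0.03+0.00j], [-0.04+0.00j, 0.04+0.00j, -0.02-0.00j, (0.01-0j), (-0.02-0j)], [(0.54-0j), (-0.54-0j), 0.22+0.00j, -0.09+0.00j, (0.32+0j)]] + [[(-0.02-0j), 0.09-0.00j, (-0.01-0j), (-0.03-0j), 0.20+0.00j],[(-0.26-0j), 0.95-0.00j, -0.14-0.00j, -0.29-0.00j, 2.15+0.00j],[0.02+0.00j, (-0.08+0j), (0.01+0j), 0.02+0.00j, -0.17-0.00j],[0.08+0.00j, (-0.28+0j), (0.04+0j), (0.08+0j), (-0.62-0j)],[(-0.4-0j), 1.46-0.00j, (-0.22-0j), (-0.44-0j), 3.29+0.00j]]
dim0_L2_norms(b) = [2.48, 2.77, 2.36, 3.53, 4.41]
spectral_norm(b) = 4.66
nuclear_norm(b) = 14.92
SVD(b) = [[0.17, -0.04, 0.18, -0.90, -0.36], [0.66, 0.17, -0.48, 0.23, -0.51], [0.15, 0.39, -0.52, -0.35, 0.65], [-0.14, -0.82, -0.55, -0.11, 0.02], [0.7, -0.39, 0.41, 0.06, 0.43]] @ diag([4.6619813810281014, 3.8648783426720836, 2.7171573049749114, 2.373515701795729, 1.3024301872431494]) @ [[-0.23,0.29,0.01,0.11,0.92], [0.12,0.26,0.41,0.85,-0.16], [0.74,0.19,0.5,-0.37,0.16], [-0.1,0.9,-0.25,-0.19,-0.29], [0.61,-0.02,-0.72,0.29,0.14]]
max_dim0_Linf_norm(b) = 3.47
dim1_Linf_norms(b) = [1.62, 2.28, 2.3, 2.15, 3.47]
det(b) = -151.34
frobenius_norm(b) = 7.17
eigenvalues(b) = [(-1.35+2.65j), (-1.35-2.65j), (-1.7+0j), (2.33+0j), (4.32+0j)]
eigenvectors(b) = [[(-0.08-0.1j),-0.08+0.10j,(-0.56+0j),0.69+0.00j,0.05+0.00j], [(-0.16-0.3j),-0.16+0.30j,-0.22+0.00j,(-0.62+0j),0.54+0.00j], [(-0.12-0.61j),-0.12+0.61j,0.64+0.00j,0.04+0.00j,-0.04+0.00j], [0.67+0.00j,(0.67-0j),-0.48+0.00j,(-0.03+0j),(-0.16+0j)], [(0.14+0.08j),0.14-0.08j,0j,0.36+0.00j,0.83+0.00j]]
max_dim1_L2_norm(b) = 3.81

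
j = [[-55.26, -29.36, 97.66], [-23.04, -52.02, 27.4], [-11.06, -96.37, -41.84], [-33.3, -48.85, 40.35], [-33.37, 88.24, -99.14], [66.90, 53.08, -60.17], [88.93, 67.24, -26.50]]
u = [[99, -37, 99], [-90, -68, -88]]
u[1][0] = -90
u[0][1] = -37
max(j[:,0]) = 88.93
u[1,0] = -90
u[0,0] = 99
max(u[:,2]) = 99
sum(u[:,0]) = 9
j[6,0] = 88.93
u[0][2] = 99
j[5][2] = -60.17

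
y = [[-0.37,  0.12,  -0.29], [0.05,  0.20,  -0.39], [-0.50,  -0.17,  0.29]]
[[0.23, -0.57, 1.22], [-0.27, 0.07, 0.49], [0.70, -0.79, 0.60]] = y @ [[-1.07, 1.7, -2.04], [0.05, -2.46, -0.73], [0.59, -1.22, -1.89]]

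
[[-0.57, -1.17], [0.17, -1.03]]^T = [[-0.57, 0.17], [-1.17, -1.03]]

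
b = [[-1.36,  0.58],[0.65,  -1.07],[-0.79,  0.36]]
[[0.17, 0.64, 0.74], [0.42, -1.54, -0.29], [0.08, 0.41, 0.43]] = b @ [[-0.39,0.19,-0.58], [-0.63,1.55,-0.08]]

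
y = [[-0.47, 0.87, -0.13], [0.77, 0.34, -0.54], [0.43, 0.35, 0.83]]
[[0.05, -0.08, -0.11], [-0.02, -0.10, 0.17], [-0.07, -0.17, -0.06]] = y@[[-0.07, -0.11, 0.16], [0.01, -0.16, -0.06], [-0.05, -0.08, -0.13]]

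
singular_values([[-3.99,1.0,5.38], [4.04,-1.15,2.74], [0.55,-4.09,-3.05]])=[7.8, 5.06, 3.3]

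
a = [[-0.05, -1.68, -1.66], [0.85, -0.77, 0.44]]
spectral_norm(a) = 2.38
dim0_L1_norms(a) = [0.9, 2.45, 2.1]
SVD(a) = [[-0.99, -0.12], [-0.12, 0.99]] @ diag([2.376139070026135, 1.2014421001010966]) @ [[-0.02, 0.74, 0.67], [0.71, -0.46, 0.54]]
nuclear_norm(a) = 3.58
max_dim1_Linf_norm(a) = 1.68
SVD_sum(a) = [[0.06, -1.75, -1.58], [0.01, -0.22, -0.20]] + [[-0.11, 0.07, -0.08],[0.84, -0.55, 0.64]]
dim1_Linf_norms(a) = [1.68, 0.85]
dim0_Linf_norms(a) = [0.85, 1.68, 1.66]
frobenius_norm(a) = 2.66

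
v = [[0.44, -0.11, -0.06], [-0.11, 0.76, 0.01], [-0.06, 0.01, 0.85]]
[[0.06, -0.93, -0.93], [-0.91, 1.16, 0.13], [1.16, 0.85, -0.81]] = v @ [[0.03, -1.68, -2.31], [-1.21, 1.27, -0.15], [1.38, 0.87, -1.11]]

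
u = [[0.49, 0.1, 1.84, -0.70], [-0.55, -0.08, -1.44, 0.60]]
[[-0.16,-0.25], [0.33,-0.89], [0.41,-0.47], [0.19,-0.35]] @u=[[0.06, 0.00, 0.07, -0.04], [0.65, 0.10, 1.89, -0.76], [0.46, 0.08, 1.43, -0.57], [0.29, 0.05, 0.85, -0.34]]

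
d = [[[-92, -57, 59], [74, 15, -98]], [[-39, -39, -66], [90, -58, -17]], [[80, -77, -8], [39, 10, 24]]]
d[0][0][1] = -57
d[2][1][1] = 10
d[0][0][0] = -92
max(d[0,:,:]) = 74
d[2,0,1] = -77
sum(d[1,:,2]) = -83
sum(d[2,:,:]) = 68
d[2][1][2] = 24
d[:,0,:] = [[-92, -57, 59], [-39, -39, -66], [80, -77, -8]]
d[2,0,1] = -77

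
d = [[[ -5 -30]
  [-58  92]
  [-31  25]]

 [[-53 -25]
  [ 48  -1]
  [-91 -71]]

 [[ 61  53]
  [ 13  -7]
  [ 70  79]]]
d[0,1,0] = -58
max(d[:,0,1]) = 53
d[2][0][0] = 61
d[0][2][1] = 25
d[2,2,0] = 70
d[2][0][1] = 53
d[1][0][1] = -25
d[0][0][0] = -5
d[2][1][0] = 13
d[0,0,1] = -30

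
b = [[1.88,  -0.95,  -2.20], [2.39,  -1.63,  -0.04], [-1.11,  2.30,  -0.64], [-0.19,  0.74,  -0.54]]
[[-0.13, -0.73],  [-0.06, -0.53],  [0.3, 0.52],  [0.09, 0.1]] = b @ [[0.12, -0.05], [0.21, 0.25], [0.07, 0.18]]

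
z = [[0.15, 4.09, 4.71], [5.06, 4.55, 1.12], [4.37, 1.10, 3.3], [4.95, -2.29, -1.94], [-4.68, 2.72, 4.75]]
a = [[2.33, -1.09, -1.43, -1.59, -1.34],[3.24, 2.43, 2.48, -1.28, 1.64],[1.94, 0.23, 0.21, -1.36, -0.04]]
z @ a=[[22.74,10.86,10.92,-11.88,6.32], [28.70,5.80,4.28,-15.39,0.64], [20.15,-1.33,-2.83,-12.84,-4.18], [0.35,-11.41,-13.17,-2.3,-10.31], [7.12,12.8,14.44,-2.50,10.54]]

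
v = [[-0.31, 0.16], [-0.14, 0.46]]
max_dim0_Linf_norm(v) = 0.46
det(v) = -0.12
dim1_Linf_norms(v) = [0.31, 0.46]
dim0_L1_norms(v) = [0.45, 0.62]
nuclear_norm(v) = 0.77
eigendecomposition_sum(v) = [[-0.29, 0.06], [-0.06, 0.01]] + [[-0.02, 0.10], [-0.08, 0.45]]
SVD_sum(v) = [[-0.15,  0.25], [-0.24,  0.4]] + [[-0.16, -0.09],[0.10, 0.06]]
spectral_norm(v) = 0.55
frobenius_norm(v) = 0.59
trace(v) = 0.15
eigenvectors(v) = [[-0.98, -0.21], [-0.19, -0.98]]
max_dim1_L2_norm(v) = 0.48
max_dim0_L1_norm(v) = 0.62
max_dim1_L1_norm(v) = 0.6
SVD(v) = [[0.54, 0.84],[0.84, -0.54]] @ diag([0.5528349465455186, 0.21742474992055]) @ [[-0.51, 0.86],[-0.86, -0.51]]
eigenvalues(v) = [-0.28, 0.43]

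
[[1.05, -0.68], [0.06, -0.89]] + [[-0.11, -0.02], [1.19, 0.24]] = [[0.94, -0.70], [1.25, -0.65]]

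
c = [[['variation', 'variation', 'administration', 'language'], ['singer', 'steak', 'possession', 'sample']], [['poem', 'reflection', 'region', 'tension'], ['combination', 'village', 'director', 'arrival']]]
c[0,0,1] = 'variation'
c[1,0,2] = 'region'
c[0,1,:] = ['singer', 'steak', 'possession', 'sample']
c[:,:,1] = [['variation', 'steak'], ['reflection', 'village']]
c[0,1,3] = 'sample'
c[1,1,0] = 'combination'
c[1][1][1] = 'village'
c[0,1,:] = ['singer', 'steak', 'possession', 'sample']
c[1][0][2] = 'region'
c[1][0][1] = 'reflection'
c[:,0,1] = ['variation', 'reflection']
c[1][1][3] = 'arrival'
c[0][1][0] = 'singer'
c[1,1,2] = 'director'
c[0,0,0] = 'variation'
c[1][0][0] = 'poem'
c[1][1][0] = 'combination'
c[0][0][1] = 'variation'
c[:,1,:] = [['singer', 'steak', 'possession', 'sample'], ['combination', 'village', 'director', 'arrival']]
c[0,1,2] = 'possession'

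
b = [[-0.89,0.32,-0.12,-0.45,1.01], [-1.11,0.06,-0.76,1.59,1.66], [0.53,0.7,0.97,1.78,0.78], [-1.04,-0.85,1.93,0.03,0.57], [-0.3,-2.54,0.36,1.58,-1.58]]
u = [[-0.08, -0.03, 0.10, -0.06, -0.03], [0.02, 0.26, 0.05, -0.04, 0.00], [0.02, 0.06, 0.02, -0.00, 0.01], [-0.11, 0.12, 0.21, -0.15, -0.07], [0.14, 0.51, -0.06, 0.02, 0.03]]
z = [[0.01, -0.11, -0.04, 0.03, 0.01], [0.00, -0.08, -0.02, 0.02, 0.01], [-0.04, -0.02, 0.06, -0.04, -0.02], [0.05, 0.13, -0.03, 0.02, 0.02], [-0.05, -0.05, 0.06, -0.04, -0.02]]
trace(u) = 0.08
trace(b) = -1.41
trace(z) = -0.01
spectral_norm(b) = 3.62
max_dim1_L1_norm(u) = 0.76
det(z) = -0.00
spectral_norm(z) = 0.20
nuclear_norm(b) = 11.10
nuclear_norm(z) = 0.36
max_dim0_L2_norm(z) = 0.2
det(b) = 2.58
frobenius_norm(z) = 0.25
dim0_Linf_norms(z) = [0.05, 0.13, 0.06, 0.04, 0.02]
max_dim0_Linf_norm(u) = 0.51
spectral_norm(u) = 0.60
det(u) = -0.00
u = b @ z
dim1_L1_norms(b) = [2.79, 5.18, 4.76, 4.42, 6.36]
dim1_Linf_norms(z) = [0.11, 0.08, 0.06, 0.13, 0.06]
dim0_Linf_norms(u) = [0.14, 0.51, 0.21, 0.15, 0.07]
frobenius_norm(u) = 0.69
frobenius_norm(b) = 5.68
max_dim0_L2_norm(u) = 0.59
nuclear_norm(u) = 0.99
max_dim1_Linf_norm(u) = 0.51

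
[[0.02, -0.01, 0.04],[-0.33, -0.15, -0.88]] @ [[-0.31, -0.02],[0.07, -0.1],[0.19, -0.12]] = [[0.00, -0.0], [-0.08, 0.13]]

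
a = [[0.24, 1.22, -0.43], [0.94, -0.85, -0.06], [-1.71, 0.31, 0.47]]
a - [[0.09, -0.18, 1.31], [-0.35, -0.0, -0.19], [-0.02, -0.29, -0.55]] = [[0.15, 1.40, -1.74], [1.29, -0.85, 0.13], [-1.69, 0.6, 1.02]]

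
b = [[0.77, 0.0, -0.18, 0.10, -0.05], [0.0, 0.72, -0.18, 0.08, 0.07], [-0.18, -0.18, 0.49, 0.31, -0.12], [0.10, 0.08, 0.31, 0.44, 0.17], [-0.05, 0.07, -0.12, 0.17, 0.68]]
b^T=[[0.77,0.00,-0.18,0.10,-0.05], [0.00,0.72,-0.18,0.08,0.07], [-0.18,-0.18,0.49,0.31,-0.12], [0.1,0.08,0.31,0.44,0.17], [-0.05,0.07,-0.12,0.17,0.68]]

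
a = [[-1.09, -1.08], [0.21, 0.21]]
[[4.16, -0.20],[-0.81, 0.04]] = a @ [[-1.44, 0.62],[-2.4, -0.44]]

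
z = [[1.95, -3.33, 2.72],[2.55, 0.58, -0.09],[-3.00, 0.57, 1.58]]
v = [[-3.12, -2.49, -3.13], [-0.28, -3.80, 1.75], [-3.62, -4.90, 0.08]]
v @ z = [[-3.04, 7.16, -13.21], [-15.49, -0.27, 2.35], [-19.79, 9.26, -9.28]]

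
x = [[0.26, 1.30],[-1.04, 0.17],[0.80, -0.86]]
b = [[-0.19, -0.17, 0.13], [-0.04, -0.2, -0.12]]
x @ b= [[-0.1, -0.30, -0.12],[0.19, 0.14, -0.16],[-0.12, 0.04, 0.21]]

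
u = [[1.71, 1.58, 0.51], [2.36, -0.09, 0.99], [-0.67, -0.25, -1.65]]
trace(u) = -0.03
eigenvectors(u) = [[-0.79, -0.5, 0.29], [-0.59, 0.82, -0.79], [0.15, 0.27, 0.55]]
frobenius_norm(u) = 3.93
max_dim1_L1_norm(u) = 3.8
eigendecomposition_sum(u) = [[2.07, 1.09, 0.48], [1.56, 0.82, 0.36], [-0.40, -0.21, -0.09]] + [[-0.17, 0.40, 0.66], [0.28, -0.65, -1.08], [0.09, -0.22, -0.36]] + [[-0.19, 0.09, -0.63], [0.52, -0.26, 1.71], [-0.36, 0.18, -1.2]]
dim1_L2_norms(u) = [2.38, 2.56, 1.8]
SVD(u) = [[-0.60,0.76,-0.23], [-0.69,-0.35,0.64], [0.40,0.54,0.74]] @ diag([3.504287489107907, 1.3982557090346532, 1.1122725231856616]) @ [[-0.84, -0.28, -0.47], [0.08, 0.79, -0.61], [0.54, -0.55, -0.63]]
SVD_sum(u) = [[1.77,0.6,1.00], [2.01,0.68,1.14], [-1.18,-0.40,-0.66]] + [[0.08, 0.84, -0.65], [-0.04, -0.39, 0.3], [0.06, 0.60, -0.47]] + [[-0.14, 0.14, 0.16],[0.38, -0.39, -0.45],[0.45, -0.45, -0.52]]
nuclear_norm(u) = 6.01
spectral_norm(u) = 3.50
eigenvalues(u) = [2.8, -1.19, -1.64]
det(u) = 5.45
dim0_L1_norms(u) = [4.74, 1.92, 3.15]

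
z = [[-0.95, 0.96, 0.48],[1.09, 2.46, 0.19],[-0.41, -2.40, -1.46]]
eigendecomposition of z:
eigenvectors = [[-0.16, -0.73, -0.73], [-0.84, 0.27, 0.16], [0.52, -0.63, 0.66]]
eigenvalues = [2.55, -0.9, -1.6]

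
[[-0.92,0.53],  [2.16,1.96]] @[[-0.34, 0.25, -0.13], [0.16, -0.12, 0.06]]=[[0.40, -0.29, 0.15], [-0.42, 0.30, -0.16]]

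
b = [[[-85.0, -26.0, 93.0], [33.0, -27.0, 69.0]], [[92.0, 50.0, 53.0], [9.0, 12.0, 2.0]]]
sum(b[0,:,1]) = -53.0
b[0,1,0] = 33.0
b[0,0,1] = -26.0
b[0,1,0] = 33.0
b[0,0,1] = -26.0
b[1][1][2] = 2.0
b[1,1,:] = [9.0, 12.0, 2.0]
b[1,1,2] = 2.0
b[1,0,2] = 53.0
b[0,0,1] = -26.0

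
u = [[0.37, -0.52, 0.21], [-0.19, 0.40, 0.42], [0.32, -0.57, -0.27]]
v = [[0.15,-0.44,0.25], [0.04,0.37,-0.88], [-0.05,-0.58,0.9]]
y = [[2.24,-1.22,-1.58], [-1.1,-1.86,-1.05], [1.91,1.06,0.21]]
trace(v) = 1.42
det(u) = 0.00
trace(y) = 0.59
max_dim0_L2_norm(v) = 1.28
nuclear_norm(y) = 6.26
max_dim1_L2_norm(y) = 3.0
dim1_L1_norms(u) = [1.1, 1.01, 1.16]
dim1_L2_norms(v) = [0.53, 0.96, 1.07]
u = y @ v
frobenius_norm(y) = 4.43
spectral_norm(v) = 1.49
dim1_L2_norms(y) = [3.0, 2.4, 2.19]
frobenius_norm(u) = 1.15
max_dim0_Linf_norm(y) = 2.24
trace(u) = 0.50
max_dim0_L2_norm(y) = 3.14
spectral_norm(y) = 3.23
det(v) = -0.03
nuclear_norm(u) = 1.53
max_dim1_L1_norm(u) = 1.16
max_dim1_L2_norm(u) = 0.71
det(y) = 0.01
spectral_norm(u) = 1.04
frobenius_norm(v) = 1.53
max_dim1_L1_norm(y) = 5.04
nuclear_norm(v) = 1.88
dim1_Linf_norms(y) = [2.24, 1.86, 1.91]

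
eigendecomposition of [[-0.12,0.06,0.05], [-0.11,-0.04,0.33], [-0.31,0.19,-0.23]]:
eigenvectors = [[-0.38+0.19j, (-0.38-0.19j), 0.01+0.00j], [(-0.86+0j), -0.86-0.00j, -0.67+0.00j], [-0.25-0.16j, -0.25+0.16j, 0.74+0.00j]]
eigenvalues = [(0.01+0.08j), (0.01-0.08j), (-0.41+0j)]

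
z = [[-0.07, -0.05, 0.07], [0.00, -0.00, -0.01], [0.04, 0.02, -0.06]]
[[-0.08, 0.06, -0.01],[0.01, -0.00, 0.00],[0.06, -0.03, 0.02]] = z@[[0.59, -0.47, 0.13],[-0.03, -0.28, -0.61],[-0.54, 0.12, -0.46]]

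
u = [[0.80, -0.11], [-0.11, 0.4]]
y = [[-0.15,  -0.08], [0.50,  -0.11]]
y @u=[[-0.11, -0.02], [0.41, -0.10]]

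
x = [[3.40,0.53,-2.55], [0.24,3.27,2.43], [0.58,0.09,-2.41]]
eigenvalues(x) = [-2.16, 2.7, 3.72]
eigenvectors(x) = [[0.41, 0.76, -0.66], [-0.39, -0.64, -0.75], [0.82, 0.08, -0.07]]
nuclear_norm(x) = 9.96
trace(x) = 4.26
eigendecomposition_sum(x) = [[0.12, 0.01, -1.14], [-0.11, -0.01, 1.07], [0.24, 0.01, -2.27]] + [[1.71, -1.35, -1.5], [-1.44, 1.14, 1.26], [0.17, -0.13, -0.15]] + [[1.57, 1.88, 0.09], [1.79, 2.13, 0.1], [0.18, 0.21, 0.01]]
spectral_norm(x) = 5.10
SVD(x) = [[-0.72, -0.58, -0.38], [0.53, -0.81, 0.23], [-0.44, -0.04, 0.90]] @ diag([5.103950769934777, 3.713471852624124, 1.1450822406493553]) @ [[-0.51, 0.26, 0.82], [-0.59, -0.80, -0.11], [-0.63, 0.54, -0.56]]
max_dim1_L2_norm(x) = 4.28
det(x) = -21.70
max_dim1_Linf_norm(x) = 3.4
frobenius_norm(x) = 6.41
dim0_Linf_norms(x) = [3.4, 3.27, 2.55]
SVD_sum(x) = [[1.86, -0.96, -3.03], [-1.38, 0.71, 2.25], [1.14, -0.59, -1.85]] + [[1.27, 1.72, 0.23],[1.78, 2.42, 0.33],[0.09, 0.12, 0.02]] + [[0.28, -0.24, 0.24],[-0.16, 0.14, -0.14],[-0.65, 0.55, -0.57]]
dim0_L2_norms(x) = [3.46, 3.31, 4.27]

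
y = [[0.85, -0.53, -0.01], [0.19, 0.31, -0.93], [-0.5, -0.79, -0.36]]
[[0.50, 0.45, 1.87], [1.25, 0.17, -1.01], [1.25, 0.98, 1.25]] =y @ [[0.03, -0.07, 0.78], [-0.86, -0.96, -2.29], [-1.62, -0.52, 0.48]]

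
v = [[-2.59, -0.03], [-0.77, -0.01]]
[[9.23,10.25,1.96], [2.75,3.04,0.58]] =v @[[-3.52, -4.01, -0.78], [-3.82, 4.47, 1.94]]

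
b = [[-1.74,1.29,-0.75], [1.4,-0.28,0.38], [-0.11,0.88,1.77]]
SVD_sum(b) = [[-1.88, 1.02, -0.78], [1.16, -0.63, 0.48], [0.1, -0.05, 0.04]] + [[-0.01, 0.07, 0.12], [-0.01, 0.03, 0.05], [-0.19, 0.96, 1.72]] + [[0.15,0.20,-0.1], [0.24,0.33,-0.15], [-0.02,-0.02,0.01]]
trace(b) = -0.25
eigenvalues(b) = [-2.64, 0.56, 1.84]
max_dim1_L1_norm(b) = 3.78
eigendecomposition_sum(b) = [[-1.86, 1.17, -0.42], [1.15, -0.72, 0.26], [-0.27, 0.17, -0.06]] + [[0.18, 0.3, 0.02],[0.24, 0.39, 0.02],[-0.15, -0.26, -0.02]] + [[-0.06,-0.18,-0.35],[0.02,0.05,0.1],[0.32,0.96,1.85]]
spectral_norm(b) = 2.68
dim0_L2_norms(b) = [2.24, 1.59, 1.96]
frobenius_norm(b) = 3.37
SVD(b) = [[-0.85, 0.07, 0.52], [0.53, 0.03, 0.85], [0.04, 1.0, -0.06]] @ diag([2.6774041400390636, 1.9818152293707245, 0.5102111989519162]) @ [[0.83, -0.45, 0.34], [-0.1, 0.48, 0.87], [0.56, 0.75, -0.36]]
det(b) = -2.71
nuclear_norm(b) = 5.17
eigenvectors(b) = [[0.84, -0.54, -0.19], [-0.52, -0.7, 0.05], [0.12, 0.46, 0.98]]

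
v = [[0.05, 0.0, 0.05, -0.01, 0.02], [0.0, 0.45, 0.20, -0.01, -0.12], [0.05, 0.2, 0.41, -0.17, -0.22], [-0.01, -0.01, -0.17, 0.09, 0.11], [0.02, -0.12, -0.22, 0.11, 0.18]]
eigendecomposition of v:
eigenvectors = [[0.04, -0.07, 0.71, 0.7, -0.00],[0.57, 0.80, 0.01, 0.04, 0.19],[0.67, -0.39, 0.35, -0.43, -0.29],[-0.24, 0.39, 0.09, -0.05, -0.89],[-0.41, 0.24, 0.61, -0.56, 0.31]]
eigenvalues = [0.78, 0.31, 0.09, 0.0, -0.0]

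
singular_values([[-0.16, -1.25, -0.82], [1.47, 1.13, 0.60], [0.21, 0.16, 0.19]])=[2.32, 0.87, 0.09]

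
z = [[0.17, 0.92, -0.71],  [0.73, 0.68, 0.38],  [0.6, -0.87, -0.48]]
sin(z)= [[-0.06, 0.82, -0.72], [0.67, 0.41, 0.39], [0.62, -0.86, -0.65]]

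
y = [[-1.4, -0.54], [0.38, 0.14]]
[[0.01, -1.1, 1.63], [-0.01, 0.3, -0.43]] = y @ [[-0.08, 1.07, -0.75], [0.18, -0.73, -1.07]]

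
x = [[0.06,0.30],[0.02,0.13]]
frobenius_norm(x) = 0.33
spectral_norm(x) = 0.33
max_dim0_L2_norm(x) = 0.33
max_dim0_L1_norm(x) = 0.43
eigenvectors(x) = [[-0.99, -0.93], [0.16, -0.37]]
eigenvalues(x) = [0.01, 0.18]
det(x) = 0.00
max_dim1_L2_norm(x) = 0.31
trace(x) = 0.19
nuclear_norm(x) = 0.34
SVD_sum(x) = [[0.06, 0.3], [0.02, 0.13]] + [[0.00, -0.00], [-0.00, 0.00]]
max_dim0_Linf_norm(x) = 0.3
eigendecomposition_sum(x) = [[0.01, -0.02], [-0.0, 0.0]] + [[0.05,  0.32], [0.02,  0.13]]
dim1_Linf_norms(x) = [0.3, 0.13]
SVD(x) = [[-0.92, -0.39], [-0.39, 0.92]] @ diag([0.3329726366984783, 0.005405849615294309]) @ [[-0.19,-0.98], [-0.98,0.19]]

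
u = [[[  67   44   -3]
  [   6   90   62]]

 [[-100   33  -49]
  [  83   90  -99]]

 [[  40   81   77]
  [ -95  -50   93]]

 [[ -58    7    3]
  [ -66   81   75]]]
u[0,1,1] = 90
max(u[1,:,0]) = 83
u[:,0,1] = [44, 33, 81, 7]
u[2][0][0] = 40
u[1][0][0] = -100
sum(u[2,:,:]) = 146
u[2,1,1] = -50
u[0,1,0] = 6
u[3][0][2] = 3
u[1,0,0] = -100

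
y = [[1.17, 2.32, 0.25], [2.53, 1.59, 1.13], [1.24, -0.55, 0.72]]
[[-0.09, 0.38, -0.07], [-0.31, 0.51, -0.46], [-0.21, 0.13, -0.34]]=y @ [[-0.22, 0.15, -0.21], [0.06, 0.09, 0.08], [0.13, -0.01, -0.05]]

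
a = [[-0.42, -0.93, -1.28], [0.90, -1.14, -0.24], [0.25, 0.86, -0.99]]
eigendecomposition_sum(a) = [[(-0.09+0.58j), (-0.66-0.09j), -0.44-0.39j], [(0.29+0.28j), -0.31+0.34j, -0.39+0.10j], [0.33-0.06j, (0.08+0.38j), (-0.13+0.31j)]] + [[(-0.09-0.58j), -0.66+0.09j, (-0.44+0.39j)],[(0.29-0.28j), (-0.31-0.34j), -0.39-0.10j],[0.33+0.06j, (0.08-0.38j), (-0.13-0.31j)]] + [[(-0.23-0j), (0.39+0j), -0.41-0.00j], [(0.31+0j), -0.52-0.00j, 0.55+0.00j], [-0.42-0.00j, 0.70+0.00j, -0.74-0.00j]]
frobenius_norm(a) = 2.57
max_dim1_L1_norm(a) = 2.63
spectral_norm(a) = 1.86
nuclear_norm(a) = 4.32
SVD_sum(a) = [[0.17, -1.14, -0.89], [0.14, -0.9, -0.70], [-0.0, 0.03, 0.02]] + [[-0.14, 0.33, -0.45],[0.17, -0.39, 0.54],[-0.30, 0.69, -0.94]] + [[-0.45,  -0.11,  0.06],[0.59,  0.15,  -0.08],[0.55,  0.14,  -0.07]]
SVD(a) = [[0.79, -0.38, -0.49], [0.62, 0.46, 0.64], [-0.02, -0.8, 0.60]] @ diag([1.856373396031755, 1.5002282794839399, 0.9655531699198043]) @ [[0.12, -0.78, -0.61],[0.25, -0.57, 0.78],[0.96, 0.24, -0.13]]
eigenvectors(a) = [[(0.74+0j), (0.74-0j), (0.41+0j)],[0.29-0.43j, (0.29+0.43j), (-0.54+0j)],[(-0.15-0.41j), (-0.15+0.41j), 0.73+0.00j]]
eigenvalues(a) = [(-0.53+1.23j), (-0.53-1.23j), (-1.49+0j)]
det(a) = -2.69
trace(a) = -2.55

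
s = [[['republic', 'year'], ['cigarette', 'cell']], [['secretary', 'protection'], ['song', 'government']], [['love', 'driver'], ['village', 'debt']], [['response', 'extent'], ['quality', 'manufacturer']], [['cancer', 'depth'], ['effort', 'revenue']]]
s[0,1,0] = 'cigarette'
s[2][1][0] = 'village'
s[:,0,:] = [['republic', 'year'], ['secretary', 'protection'], ['love', 'driver'], ['response', 'extent'], ['cancer', 'depth']]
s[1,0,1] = 'protection'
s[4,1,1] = 'revenue'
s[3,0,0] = 'response'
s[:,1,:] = [['cigarette', 'cell'], ['song', 'government'], ['village', 'debt'], ['quality', 'manufacturer'], ['effort', 'revenue']]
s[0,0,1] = 'year'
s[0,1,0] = 'cigarette'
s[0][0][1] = 'year'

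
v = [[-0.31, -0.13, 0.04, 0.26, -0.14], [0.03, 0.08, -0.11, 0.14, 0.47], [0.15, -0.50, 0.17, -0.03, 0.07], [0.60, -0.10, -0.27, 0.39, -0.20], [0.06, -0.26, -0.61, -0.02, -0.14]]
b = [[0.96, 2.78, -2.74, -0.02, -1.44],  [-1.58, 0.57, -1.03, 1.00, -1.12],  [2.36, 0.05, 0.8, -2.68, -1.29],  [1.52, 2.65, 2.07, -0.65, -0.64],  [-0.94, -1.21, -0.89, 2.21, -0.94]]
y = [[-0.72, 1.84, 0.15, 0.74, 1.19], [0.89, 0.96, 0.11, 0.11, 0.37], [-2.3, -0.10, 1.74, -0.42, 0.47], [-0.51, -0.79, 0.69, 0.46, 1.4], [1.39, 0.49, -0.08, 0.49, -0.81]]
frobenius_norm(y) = 4.81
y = b @ v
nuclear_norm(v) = 2.93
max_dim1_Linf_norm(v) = 0.61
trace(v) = 0.19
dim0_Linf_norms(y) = [2.3, 1.84, 1.74, 0.74, 1.4]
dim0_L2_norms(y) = [2.97, 2.28, 1.88, 1.09, 2.1]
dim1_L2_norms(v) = [0.45, 0.51, 0.55, 0.8, 0.68]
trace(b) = 0.74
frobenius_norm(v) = 1.37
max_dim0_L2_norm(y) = 2.97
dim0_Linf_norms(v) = [0.6, 0.5, 0.61, 0.39, 0.47]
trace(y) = 1.63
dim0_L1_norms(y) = [5.81, 4.18, 2.77, 2.22, 4.24]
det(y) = 7.37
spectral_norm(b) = 5.61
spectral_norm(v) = 0.91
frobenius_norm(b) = 7.92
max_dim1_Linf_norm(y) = 2.3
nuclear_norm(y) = 9.19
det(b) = -128.38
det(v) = -0.06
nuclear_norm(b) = 15.59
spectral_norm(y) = 3.64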